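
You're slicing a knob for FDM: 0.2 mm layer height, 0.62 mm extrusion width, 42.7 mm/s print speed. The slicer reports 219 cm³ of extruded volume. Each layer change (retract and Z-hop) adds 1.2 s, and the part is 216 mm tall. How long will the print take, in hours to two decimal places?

Line area = 0.2 × 0.62 = 0.124 mm².
Total extruded path = 219000/0.124 = 1766129 mm.
Print-move time = 1766129 / 42.7, so 41361.3 s.
Layer count = ceil(216 / 0.2) = 1080.
Z-hop total: 1080 × 1.2 → 1296 s.
Altogether 41361.3 + 1296 = 42657.3 s, i.e. 11.85 hours.

11.85 hours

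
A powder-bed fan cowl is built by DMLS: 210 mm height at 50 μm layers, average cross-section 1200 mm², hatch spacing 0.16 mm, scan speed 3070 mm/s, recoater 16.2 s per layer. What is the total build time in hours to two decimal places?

Layers = ⌈210/0.05⌉ = 4200.
Per-layer scan distance = 1200 / 0.16, so 7500 mm.
Scan time per layer = 7500 / 3070 = 2.443 s.
Layer cycle = 2.443 + 16.2 = 18.643 s.
4200 layers × 18.643 s/layer = 78300.6 s, i.e. 21.75 hours.

21.75 hours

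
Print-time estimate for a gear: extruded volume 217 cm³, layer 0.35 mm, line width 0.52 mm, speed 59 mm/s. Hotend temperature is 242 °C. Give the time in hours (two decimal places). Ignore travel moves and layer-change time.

Line area: 0.35 × 0.52 → 0.182 mm².
Path length: 217000 mm³ / 0.182 mm² → 1192307.7 mm.
Extrusion time = 1192307.7 / 59 = 20208.6 s.
Converting: 20208.6 s = 5.61 hours.

5.61 hours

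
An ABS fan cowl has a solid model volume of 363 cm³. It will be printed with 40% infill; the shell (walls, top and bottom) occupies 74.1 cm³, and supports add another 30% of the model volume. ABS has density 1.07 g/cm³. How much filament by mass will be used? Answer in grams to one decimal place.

Volume inside the shell: 363 − 74.1 → 288.9 cm³.
Infill deposited = 0.40 × 288.9 = 115.56 cm³.
Support: 0.30 × 363 → 108.9 cm³.
Total extruded: 74.1 + 115.56 + 108.9 → 298.56 cm³.
Mass = 298.56 × 1.07, so 319.4592 g.

319.5 g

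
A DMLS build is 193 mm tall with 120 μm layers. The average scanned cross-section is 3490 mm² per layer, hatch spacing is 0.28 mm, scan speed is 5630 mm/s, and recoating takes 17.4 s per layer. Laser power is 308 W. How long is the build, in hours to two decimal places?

8.77 hours

Layer count = ceil(193 / 0.12) = 1609.
Hatch length per layer = 3490 / 0.28, so 12464.3 mm.
Scan time per layer = 12464.3 / 5630 = 2.2139 s.
Layer cycle = 2.2139 + 17.4 = 19.6139 s.
1609 layers × 19.6139 s/layer = 31558.7651 s, i.e. 8.77 hours.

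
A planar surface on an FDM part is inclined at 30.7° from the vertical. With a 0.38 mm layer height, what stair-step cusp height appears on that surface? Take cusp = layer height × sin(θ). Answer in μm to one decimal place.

sin(30.7°) = 0.5105, so cusp = 0.38 × 0.5105 = 0.19399 mm → 194.0 μm.

194.0 μm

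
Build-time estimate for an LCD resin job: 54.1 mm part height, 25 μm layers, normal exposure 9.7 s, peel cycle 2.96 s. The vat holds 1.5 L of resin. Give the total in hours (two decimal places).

Layer count = ceil(54.1 / 0.025) = 2164.
Each layer takes = 9.7 + 2.96, so 12.66 s.
Total = 2164 × 12.66 = 27396.24 s = 7.61 hours.

7.61 hours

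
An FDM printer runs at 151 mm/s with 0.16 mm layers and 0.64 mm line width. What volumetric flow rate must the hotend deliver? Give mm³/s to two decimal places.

Extrusion cross-section: 0.16 × 0.64 → 0.1024 mm².
Volumetric flow = 151 × 0.1024 = 15.46 mm³/s.

15.46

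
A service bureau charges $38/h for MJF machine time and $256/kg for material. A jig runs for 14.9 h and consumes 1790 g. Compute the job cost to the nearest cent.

Machine cost = 38 × 14.9 = $566.20.
Material cost = 256 × 1790/1000 = $458.24.
Job cost: 566.20 + 458.24 = $1024.44.

$1024.44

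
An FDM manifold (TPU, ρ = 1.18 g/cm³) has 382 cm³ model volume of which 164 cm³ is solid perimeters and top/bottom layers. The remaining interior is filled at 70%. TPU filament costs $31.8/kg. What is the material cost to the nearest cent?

$11.88

Infill region: 382 − 164 → 218 cm³.
Infill deposited: 0.70 × 218 → 152.6 cm³.
Total extruded = 164 + 152.6 = 316.6 cm³.
Mass: 316.6 × 1.18 → 373.588 g.
At $31.8/kg: 373.588/1000 × 31.8 = $11.88.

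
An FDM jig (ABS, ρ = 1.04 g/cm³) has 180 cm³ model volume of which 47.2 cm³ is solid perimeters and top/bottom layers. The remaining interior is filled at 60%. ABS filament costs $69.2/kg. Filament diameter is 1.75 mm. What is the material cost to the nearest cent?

$9.13

Volume inside the shell = 180 − 47.2 = 132.8 cm³.
Deposited infill = 0.60 × 132.8, so 79.68 cm³.
Total extruded = 47.2 + 79.68, so 126.88 cm³.
Mass = 126.88 × 1.04, so 131.9552 g.
Cost = 131.9552 g / 1000 × $69.2/kg = $9.13.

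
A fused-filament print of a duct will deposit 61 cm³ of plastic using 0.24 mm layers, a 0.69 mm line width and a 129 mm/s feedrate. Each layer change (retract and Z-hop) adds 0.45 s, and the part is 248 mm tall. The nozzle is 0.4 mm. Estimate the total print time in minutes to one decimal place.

55.3 minutes

Extrusion cross-section = 0.24 × 0.69, so 0.1656 mm².
Toolpath length = 61 cm³ / 0.1656 mm² = 61000 / 0.1656 = 368357.5 mm.
Time extruding = 368357.5 / 129, so 2855.5 s.
Layers = ⌈248/0.24⌉ = 1034.
Layer-change overhead = 1034 × 0.45 = 465.3 s.
Total = 2855.5 + 465.3 = 3320.8 s = 55.3 minutes.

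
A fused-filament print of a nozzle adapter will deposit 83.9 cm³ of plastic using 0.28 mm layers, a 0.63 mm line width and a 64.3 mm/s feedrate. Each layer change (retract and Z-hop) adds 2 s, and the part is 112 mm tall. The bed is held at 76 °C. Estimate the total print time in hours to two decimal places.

2.28 hours

Extrusion cross-section = 0.28 × 0.63, so 0.1764 mm².
Total extruded path = 83900/0.1764 = 475623.6 mm.
Extrusion time = 475623.6 / 64.3 = 7396.9 s.
Layer count = ceil(112 / 0.28) = 400.
Non-print overhead = 400 × 2 = 800 s.
Altogether 7396.9 + 800 = 8196.9 s, i.e. 2.28 hours.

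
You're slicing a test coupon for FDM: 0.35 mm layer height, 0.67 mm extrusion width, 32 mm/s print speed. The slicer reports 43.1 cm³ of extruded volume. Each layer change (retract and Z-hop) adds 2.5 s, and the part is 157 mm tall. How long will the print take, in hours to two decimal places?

1.91 hours

Line area: 0.35 × 0.67 → 0.2345 mm².
Total extruded path = 43100/0.2345 = 183795.3 mm.
Print-move time = 183795.3 / 32, so 5743.6 s.
Number of layers: 157 / 0.35 → 449 (rounded up).
Layer-change overhead = 449 × 2.5 = 1122.5 s.
Altogether 5743.6 + 1122.5 = 6866.1 s, i.e. 1.91 hours.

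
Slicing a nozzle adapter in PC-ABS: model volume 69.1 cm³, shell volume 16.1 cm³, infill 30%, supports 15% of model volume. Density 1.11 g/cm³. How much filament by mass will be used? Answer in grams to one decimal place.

47.0 g

Volume inside the shell: 69.1 − 16.1 → 53 cm³.
Infill volume = 0.30 × 53 = 15.9 cm³.
Support: 0.15 × 69.1 → 10.365 cm³.
Deposited volume = 16.1 + 15.9 + 10.365 = 42.365 cm³.
Mass = 42.365 × 1.11 = 47.02515 g.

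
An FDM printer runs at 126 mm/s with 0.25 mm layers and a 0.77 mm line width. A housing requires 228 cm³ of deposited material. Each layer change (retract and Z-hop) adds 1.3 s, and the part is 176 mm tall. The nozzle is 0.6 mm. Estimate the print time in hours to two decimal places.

Bead cross-section: 0.25 × 0.77 → 0.1925 mm².
Path length: 228000 mm³ / 0.1925 mm² → 1184415.6 mm.
Print-move time = 1184415.6 / 126 = 9400.1 s.
Layer count = ceil(176 / 0.25) = 704.
Non-print overhead = 704 × 1.3 = 915.2 s.
Altogether 9400.1 + 915.2 = 10315.3 s, i.e. 2.87 hours.

2.87 hours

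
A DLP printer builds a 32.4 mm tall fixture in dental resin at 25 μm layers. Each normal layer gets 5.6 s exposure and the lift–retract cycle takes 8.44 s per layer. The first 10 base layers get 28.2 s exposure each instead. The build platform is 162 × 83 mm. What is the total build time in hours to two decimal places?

Layer count = ceil(32.4 / 0.025) = 1296.
Burn-in layers = 10 × (28.2 + 8.44), so 366.4 s.
Regular layers: 1286 × (5.6 + 8.44) → 18055.44 s.
Sum: 366.4 + 18055.44 = 18421.84 s → 5.12 hours.

5.12 hours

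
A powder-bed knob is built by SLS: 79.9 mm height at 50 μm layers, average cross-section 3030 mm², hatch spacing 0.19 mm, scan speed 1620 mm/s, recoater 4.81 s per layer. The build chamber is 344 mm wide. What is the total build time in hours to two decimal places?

Layer count = ceil(79.9 / 0.05) = 1598.
Per-layer scan distance = 3030 / 0.19, so 15947.4 mm.
Laser time per layer = 15947.4 / 1620 = 9.8441 s.
Time per layer: 9.8441 + 4.81 → 14.6541 s.
Build time = 1598 × 14.6541 = 23417.2518 s = 6.50 hours.

6.50 hours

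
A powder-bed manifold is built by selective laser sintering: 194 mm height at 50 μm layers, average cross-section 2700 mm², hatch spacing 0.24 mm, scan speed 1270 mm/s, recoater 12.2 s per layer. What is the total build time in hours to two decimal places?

Layers = ⌈194/0.05⌉ = 3880.
Hatch length per layer = 2700 / 0.24 = 11250 mm.
Per-layer scan time: 11250 / 1270 → 8.8583 s.
Per-layer time: 8.8583 + 12.2 → 21.0583 s.
3880 layers × 21.0583 s/layer = 81706.204 s, i.e. 22.70 hours.

22.70 hours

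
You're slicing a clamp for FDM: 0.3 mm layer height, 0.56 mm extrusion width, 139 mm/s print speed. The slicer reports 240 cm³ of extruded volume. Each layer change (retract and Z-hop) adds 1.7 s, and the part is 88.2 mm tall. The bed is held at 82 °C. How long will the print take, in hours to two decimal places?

2.99 hours

Bead cross-section = 0.3 × 0.56 = 0.168 mm².
Path length: 240000 mm³ / 0.168 mm² → 1428571.4 mm.
Extrusion time = 1428571.4 / 139 = 10277.5 s.
Layers = ⌈88.2/0.3⌉ = 294.
Z-hop total = 294 × 1.7 = 499.8 s.
Total = 10277.5 + 499.8 = 10777.3 s = 2.99 hours.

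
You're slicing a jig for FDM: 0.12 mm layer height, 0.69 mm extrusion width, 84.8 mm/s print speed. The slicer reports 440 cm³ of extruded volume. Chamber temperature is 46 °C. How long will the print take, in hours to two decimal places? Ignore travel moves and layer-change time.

17.41 hours

Line area: 0.12 × 0.69 → 0.0828 mm².
Total extruded path = 440000/0.0828 = 5314009.7 mm.
Print-move time = 5314009.7 / 84.8 = 62665.2 s.
Converting: 62665.2 s = 17.41 hours.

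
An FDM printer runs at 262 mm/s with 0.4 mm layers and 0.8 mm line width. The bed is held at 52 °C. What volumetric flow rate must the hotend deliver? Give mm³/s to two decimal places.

83.84

Bead cross-section: 0.4 × 0.8 → 0.32 mm².
Volumetric flow = 262 × 0.32 = 83.84 mm³/s.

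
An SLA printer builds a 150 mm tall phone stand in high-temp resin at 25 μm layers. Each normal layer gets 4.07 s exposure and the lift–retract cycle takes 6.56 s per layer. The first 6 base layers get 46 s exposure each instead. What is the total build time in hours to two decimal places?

Number of layers: 150 / 0.025 → 6000 (rounded up).
Base layers = 6 × (46 + 6.56) = 315.36 s.
Remaining layers: 5994 × (4.07 + 6.56) → 63716.22 s.
Total = 315.36 + 63716.22 = 64031.58 s = 17.79 hours.

17.79 hours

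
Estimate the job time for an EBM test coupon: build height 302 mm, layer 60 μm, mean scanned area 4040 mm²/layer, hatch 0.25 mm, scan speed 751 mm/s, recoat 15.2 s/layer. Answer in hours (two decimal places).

51.34 hours

Layer count = ceil(302 / 0.06) = 5034.
Hatch length per layer = 4040 / 0.25, so 16160 mm.
Scan time per layer: 16160 / 751 → 21.518 s.
Time per layer: 21.518 + 15.2 → 36.718 s.
Build time = 5034 × 36.718 = 184838.412 s = 51.34 hours.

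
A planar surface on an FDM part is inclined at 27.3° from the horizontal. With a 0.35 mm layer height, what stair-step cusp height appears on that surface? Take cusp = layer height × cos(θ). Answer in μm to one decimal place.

311.0 μm

Cusp = layer height × cos(27.3°) = 0.35 × 0.8886 = 0.31101 mm = 311.0 μm.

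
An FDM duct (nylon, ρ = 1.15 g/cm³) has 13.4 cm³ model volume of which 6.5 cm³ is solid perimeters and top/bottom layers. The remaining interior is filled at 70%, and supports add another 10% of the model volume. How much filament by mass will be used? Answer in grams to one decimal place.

14.6 g

Volume inside the shell = 13.4 − 6.5, so 6.9 cm³.
Infill volume: 0.70 × 6.9 → 4.83 cm³.
Support: 0.10 × 13.4 → 1.34 cm³.
Total printed volume = 6.5 + 4.83 + 1.34 = 12.67 cm³.
Mass: 12.67 × 1.15 → 14.5705 g.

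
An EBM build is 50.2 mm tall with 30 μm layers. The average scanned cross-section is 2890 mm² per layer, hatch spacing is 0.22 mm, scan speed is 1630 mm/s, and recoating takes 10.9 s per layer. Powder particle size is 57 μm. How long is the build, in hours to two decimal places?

8.82 hours

Layers = ⌈50.2/0.03⌉ = 1674.
Hatch length per layer: 2890 / 0.22 → 13136.4 mm.
Beam time per layer: 13136.4 / 1630 → 8.0591 s.
Layer cycle = 8.0591 + 10.9, so 18.9591 s.
1674 layers × 18.9591 s/layer = 31737.5334 s, i.e. 8.82 hours.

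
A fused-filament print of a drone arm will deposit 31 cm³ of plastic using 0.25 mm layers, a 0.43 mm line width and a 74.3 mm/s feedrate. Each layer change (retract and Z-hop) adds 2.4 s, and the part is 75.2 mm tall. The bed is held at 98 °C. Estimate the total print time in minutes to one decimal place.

76.7 minutes

Line area = 0.25 × 0.43, so 0.1075 mm².
Toolpath length = 31 cm³ / 0.1075 mm² = 31000 / 0.1075 = 288372.1 mm.
Extrusion time = 288372.1 / 74.3, so 3881.2 s.
Number of layers: 75.2 / 0.25 → 301 (rounded up).
Layer-change overhead = 301 × 2.4, so 722.4 s.
Altogether 3881.2 + 722.4 = 4603.6 s, i.e. 76.7 minutes.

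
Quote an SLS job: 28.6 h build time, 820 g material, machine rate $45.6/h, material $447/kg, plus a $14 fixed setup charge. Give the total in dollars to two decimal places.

$1684.70

Machine-time cost = 45.6 × 28.6 = $1304.16.
Feedstock cost = 447 × 820/1000, so $366.54.
Adding setup: 1304.16 + 366.54 + 14 → $1684.70.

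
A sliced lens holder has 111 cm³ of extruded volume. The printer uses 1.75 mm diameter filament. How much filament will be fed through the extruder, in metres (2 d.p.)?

46.15 m

Cross-section of 1.75 mm filament: π·(1.75/2)² = 2.4053 mm².
Length = 111 cm³ / 2.4053 mm² = 111000 / 2.4053 = 46148.09 mm = 46.15 m.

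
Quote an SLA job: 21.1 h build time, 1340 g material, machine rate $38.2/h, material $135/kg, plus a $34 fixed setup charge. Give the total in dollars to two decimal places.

$1020.92

Time charge = 38.2 × 21.1 = $806.02.
Material charge: 135 × 1340/1000 → $180.90.
Adding setup: 806.02 + 180.90 + 34 → $1020.92.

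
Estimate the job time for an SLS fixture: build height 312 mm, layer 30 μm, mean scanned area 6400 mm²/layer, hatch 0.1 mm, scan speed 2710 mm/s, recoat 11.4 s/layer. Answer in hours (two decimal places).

Layers = ⌈312/0.03⌉ = 10400.
Per-layer scan distance = 6400 / 0.1 = 64000 mm.
Per-layer scan time = 64000 / 2710 = 23.6162 s.
Time per layer: 23.6162 + 11.4 → 35.0162 s.
10400 layers × 35.0162 s/layer = 364168.48 s, i.e. 101.16 hours.

101.16 hours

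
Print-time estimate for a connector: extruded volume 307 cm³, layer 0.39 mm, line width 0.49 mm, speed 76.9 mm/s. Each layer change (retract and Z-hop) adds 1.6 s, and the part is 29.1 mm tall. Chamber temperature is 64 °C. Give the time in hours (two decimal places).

Extrusion cross-section = 0.39 × 0.49, so 0.1911 mm².
Path length: 307000 mm³ / 0.1911 mm² → 1606488.7 mm.
Time extruding: 1606488.7 / 76.9 → 20890.6 s.
Layer count = ceil(29.1 / 0.39) = 75.
Z-hop total = 75 × 1.6, so 120 s.
Total = 20890.6 + 120 = 21010.6 s = 5.84 hours.

5.84 hours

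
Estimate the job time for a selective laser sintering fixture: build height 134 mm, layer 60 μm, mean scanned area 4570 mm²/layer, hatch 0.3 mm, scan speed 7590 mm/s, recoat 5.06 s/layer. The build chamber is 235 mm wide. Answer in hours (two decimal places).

4.39 hours

Number of layers: 134 / 0.06 → 2234 (rounded up).
Scan path per layer = 4570 / 0.3, so 15233.3 mm.
Laser time per layer = 15233.3 / 7590, so 2.007 s.
Per-layer time = 2.007 + 5.06, so 7.067 s.
Build time = 2234 × 7.067 = 15787.678 s = 4.39 hours.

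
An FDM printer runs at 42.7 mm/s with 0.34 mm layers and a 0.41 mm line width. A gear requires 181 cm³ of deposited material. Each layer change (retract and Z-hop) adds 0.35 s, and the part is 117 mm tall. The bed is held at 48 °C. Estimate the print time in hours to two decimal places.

8.48 hours

Line area: 0.34 × 0.41 → 0.1394 mm².
Path length: 181000 mm³ / 0.1394 mm² → 1298421.8 mm.
Time extruding: 1298421.8 / 42.7 → 30408 s.
Number of layers: 117 / 0.34 → 345 (rounded up).
Z-hop total = 345 × 0.35 = 120.75 s.
Altogether 30408 + 120.75 = 30528.75 s, i.e. 8.48 hours.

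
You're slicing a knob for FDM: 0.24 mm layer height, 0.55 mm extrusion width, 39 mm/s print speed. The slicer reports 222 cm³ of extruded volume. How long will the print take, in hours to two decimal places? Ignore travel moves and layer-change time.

11.98 hours

Bead cross-section = 0.24 × 0.55, so 0.132 mm².
Total extruded path = 222000/0.132 = 1681818.2 mm.
Extrusion time = 1681818.2 / 39 = 43123.5 s.
43123.5 s = 11.98 hours.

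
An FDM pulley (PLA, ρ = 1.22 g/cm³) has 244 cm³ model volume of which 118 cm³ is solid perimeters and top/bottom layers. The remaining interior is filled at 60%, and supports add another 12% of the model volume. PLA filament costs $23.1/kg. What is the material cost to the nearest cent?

$6.28

Volume inside the shell = 244 − 118 = 126 cm³.
Infill volume = 0.60 × 126, so 75.6 cm³.
Support = 0.12 × 244 = 29.28 cm³.
Deposited volume = 118 + 75.6 + 29.28, so 222.88 cm³.
Mass = 222.88 × 1.22, so 271.9136 g.
Cost = 271.9136 g / 1000 × $23.1/kg = $6.28.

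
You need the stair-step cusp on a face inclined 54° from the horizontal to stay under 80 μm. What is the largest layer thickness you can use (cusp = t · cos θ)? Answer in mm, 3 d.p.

0.136 mm

Layer height = cusp / cos(54°) = 0.08 / 0.5878 = 0.136 mm.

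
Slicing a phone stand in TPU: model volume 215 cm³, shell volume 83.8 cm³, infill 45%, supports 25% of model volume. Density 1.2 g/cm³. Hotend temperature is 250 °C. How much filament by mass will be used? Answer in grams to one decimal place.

Infill region = 215 − 83.8 = 131.2 cm³.
Infill volume = 0.45 × 131.2, so 59.04 cm³.
Support: 0.25 × 215 → 53.75 cm³.
Total extruded: 83.8 + 59.04 + 53.75 → 196.59 cm³.
Mass = 196.59 × 1.2, so 235.908 g.

235.9 g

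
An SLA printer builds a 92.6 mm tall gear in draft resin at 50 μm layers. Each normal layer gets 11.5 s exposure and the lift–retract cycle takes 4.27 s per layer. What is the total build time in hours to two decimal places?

Layer count = ceil(92.6 / 0.05) = 1852.
Per-layer time: 11.5 + 4.27 → 15.77 s.
Build time: 1852 × 15.77 s = 29206.04 s, i.e. 8.11 hours.

8.11 hours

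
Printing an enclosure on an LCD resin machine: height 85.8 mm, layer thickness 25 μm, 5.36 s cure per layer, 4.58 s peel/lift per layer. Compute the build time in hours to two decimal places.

9.48 hours

Layers = ⌈85.8/0.025⌉ = 3432.
Per-layer time = 5.36 + 4.58, so 9.94 s.
Build time: 3432 × 9.94 s = 34114.08 s, i.e. 9.48 hours.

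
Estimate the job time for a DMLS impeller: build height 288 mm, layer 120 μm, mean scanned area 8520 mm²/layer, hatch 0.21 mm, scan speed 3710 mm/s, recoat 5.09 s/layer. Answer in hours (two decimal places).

Layers = ⌈288/0.12⌉ = 2400.
Per-layer scan distance: 8520 / 0.21 → 40571.4 mm.
Scan time per layer = 40571.4 / 3710, so 10.9357 s.
Time per layer: 10.9357 + 5.09 → 16.0257 s.
Total: 2400 × 16.0257 s = 38461.68 s → 10.68 hours.

10.68 hours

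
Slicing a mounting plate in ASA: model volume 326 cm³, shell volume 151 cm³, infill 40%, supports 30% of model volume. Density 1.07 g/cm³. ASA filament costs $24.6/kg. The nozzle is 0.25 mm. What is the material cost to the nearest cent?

$8.39

Infill region: 326 − 151 → 175 cm³.
Deposited infill = 0.40 × 175, so 70 cm³.
Support = 0.30 × 326 = 97.8 cm³.
Total printed volume = 151 + 70 + 97.8 = 318.8 cm³.
Mass: 318.8 × 1.07 → 341.116 g.
Cost = 341.116 g / 1000 × $24.6/kg = $8.39.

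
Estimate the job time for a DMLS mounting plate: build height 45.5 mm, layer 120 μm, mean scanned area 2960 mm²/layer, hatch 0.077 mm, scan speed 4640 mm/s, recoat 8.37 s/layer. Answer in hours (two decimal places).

Number of layers: 45.5 / 0.12 → 380 (rounded up).
Hatch length per layer: 2960 / 0.077 → 38441.6 mm.
Laser time per layer = 38441.6 / 4640 = 8.2848 s.
Per-layer time: 8.2848 + 8.37 → 16.6548 s.
Total: 380 × 16.6548 s = 6328.824 s → 1.76 hours.

1.76 hours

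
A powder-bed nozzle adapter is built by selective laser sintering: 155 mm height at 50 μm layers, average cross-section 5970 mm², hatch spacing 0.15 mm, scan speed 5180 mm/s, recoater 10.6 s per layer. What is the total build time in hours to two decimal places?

Number of layers: 155 / 0.05 → 3100 (rounded up).
Per-layer scan distance = 5970 / 0.15, so 39800 mm.
Scan time per layer: 39800 / 5180 → 7.6834 s.
Per-layer time: 7.6834 + 10.6 → 18.2834 s.
3100 layers × 18.2834 s/layer = 56678.54 s, i.e. 15.74 hours.

15.74 hours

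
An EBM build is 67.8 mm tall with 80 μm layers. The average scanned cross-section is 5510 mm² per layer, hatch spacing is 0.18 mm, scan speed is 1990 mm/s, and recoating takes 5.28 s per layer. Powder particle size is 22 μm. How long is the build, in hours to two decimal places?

Layers = ⌈67.8/0.08⌉ = 848.
Hatch length per layer: 5510 / 0.18 → 30611.1 mm.
Per-layer scan time: 30611.1 / 1990 → 15.3825 s.
Time per layer = 15.3825 + 5.28, so 20.6625 s.
Total: 848 × 20.6625 s = 17521.8 s → 4.87 hours.

4.87 hours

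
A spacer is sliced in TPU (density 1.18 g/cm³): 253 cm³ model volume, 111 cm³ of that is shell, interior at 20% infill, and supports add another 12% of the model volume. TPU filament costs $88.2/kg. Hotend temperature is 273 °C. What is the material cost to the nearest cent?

Infill region = 253 − 111 = 142 cm³.
Deposited infill: 0.20 × 142 → 28.4 cm³.
Support = 0.12 × 253 = 30.36 cm³.
Deposited volume: 111 + 28.4 + 30.36 → 169.76 cm³.
Mass: 169.76 × 1.18 → 200.3168 g.
Cost = 200.3168 g / 1000 × $88.2/kg = $17.67.

$17.67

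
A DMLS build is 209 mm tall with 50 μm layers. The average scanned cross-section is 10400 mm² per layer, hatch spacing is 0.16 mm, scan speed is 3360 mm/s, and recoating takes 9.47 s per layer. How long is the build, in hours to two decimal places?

Number of layers: 209 / 0.05 → 4180 (rounded up).
Scan path per layer = 10400 / 0.16 = 65000 mm.
Per-layer scan time = 65000 / 3360 = 19.3452 s.
Per-layer time: 19.3452 + 9.47 → 28.8152 s.
Total: 4180 × 28.8152 s = 120447.536 s → 33.46 hours.

33.46 hours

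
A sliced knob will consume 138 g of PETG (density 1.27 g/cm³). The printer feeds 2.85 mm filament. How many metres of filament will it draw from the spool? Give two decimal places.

Volume = 138 g / 1.27 g·cm⁻³ = 108.6614 cm³ = 108661.4 mm³.
Cross-section of 2.85 mm filament: π·(2.85/2)² = 6.3794 mm².
Length = 108661.4 / 6.3794 = 17033.17 mm = 17.03 m.

17.03 m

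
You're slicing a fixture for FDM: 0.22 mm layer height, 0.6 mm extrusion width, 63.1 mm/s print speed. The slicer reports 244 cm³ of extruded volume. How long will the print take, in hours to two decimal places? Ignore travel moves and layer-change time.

8.14 hours

Extrusion cross-section = 0.22 × 0.6 = 0.132 mm².
Total extruded path = 244000/0.132 = 1848484.8 mm.
Extrusion time: 1848484.8 / 63.1 → 29294.5 s.
That's 29294.5 s → 8.14 hours.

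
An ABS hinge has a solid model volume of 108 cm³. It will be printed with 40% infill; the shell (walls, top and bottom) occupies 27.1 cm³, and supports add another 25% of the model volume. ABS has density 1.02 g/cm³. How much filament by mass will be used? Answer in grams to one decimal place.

Interior volume = 108 − 27.1 = 80.9 cm³.
Deposited infill: 0.40 × 80.9 → 32.36 cm³.
Support = 0.25 × 108, so 27 cm³.
Total printed volume: 27.1 + 32.36 + 27 → 86.46 cm³.
Mass: 86.46 × 1.02 → 88.1892 g.

88.2 g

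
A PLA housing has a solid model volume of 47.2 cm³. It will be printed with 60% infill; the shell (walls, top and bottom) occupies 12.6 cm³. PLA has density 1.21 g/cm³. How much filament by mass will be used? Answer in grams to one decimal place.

40.4 g

Volume inside the shell: 47.2 − 12.6 → 34.6 cm³.
Infill volume = 0.60 × 34.6, so 20.76 cm³.
Deposited volume = 12.6 + 20.76 = 33.36 cm³.
Mass = 33.36 × 1.21 = 40.3656 g.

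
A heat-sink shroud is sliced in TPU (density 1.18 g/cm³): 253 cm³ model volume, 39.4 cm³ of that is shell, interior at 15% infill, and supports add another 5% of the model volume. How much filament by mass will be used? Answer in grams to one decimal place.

Volume inside the shell: 253 − 39.4 → 213.6 cm³.
Infill deposited: 0.15 × 213.6 → 32.04 cm³.
Support = 0.05 × 253, so 12.65 cm³.
Deposited volume = 39.4 + 32.04 + 12.65, so 84.09 cm³.
Mass = 84.09 × 1.18 = 99.2262 g.

99.2 g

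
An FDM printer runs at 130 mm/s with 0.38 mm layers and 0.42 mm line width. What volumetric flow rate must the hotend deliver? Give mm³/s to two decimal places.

20.75

Bead cross-section = 0.38 × 0.42, so 0.1596 mm².
Volumetric flow = 130 × 0.1596 = 20.75 mm³/s.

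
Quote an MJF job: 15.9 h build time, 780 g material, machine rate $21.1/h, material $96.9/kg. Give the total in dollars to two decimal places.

$411.07

Time charge: 21.1 × 15.9 → $335.49.
Material cost = 96.9 × 780/1000 = $75.582.
Total = 335.49 + 75.582 = 411.072 ≈ $411.07.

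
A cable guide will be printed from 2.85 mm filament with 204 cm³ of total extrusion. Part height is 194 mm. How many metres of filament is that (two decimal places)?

Filament cross-section = π × (2.85/2)² = 6.3794 mm².
L = 204000 mm³ / 6.3794 mm² = 31977.93 mm, i.e. 31.98 m.

31.98 m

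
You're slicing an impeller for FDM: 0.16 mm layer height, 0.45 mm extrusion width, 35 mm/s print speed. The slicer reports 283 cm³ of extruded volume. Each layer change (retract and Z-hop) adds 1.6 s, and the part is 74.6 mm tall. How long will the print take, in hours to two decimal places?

Extrusion cross-section = 0.16 × 0.45 = 0.072 mm².
Total extruded path = 283000/0.072 = 3930555.6 mm.
Print-move time = 3930555.6 / 35, so 112301.6 s.
Number of layers: 74.6 / 0.16 → 467 (rounded up).
Layer-change overhead: 467 × 1.6 → 747.2 s.
Total = 112301.6 + 747.2 = 113048.8 s = 31.40 hours.

31.40 hours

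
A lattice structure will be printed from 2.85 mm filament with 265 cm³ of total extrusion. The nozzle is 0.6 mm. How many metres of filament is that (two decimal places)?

A = π r² = π × 1.425² = 6.3794 mm².
Length = 265 cm³ / 6.3794 mm² = 265000 / 6.3794 = 41539.96 mm = 41.54 m.

41.54 m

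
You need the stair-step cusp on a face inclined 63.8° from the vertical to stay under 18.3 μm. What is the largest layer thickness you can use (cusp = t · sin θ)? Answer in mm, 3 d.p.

0.020 mm

t = h_c / sin θ = 0.0183 / 0.8973 = 0.020 mm.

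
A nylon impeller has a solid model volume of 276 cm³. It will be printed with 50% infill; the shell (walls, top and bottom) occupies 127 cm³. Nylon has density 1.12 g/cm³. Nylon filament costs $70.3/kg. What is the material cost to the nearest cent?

$15.87

Interior volume = 276 − 127 = 149 cm³.
Infill volume = 0.50 × 149, so 74.5 cm³.
Total printed volume = 127 + 74.5, so 201.5 cm³.
Mass = 201.5 × 1.12, so 225.68 g.
Cost = 225.68 g / 1000 × $70.3/kg = $15.87.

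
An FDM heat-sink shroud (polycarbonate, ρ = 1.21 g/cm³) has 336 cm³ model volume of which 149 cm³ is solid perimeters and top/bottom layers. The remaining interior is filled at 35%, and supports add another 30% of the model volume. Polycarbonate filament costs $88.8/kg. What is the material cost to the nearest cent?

$33.87

Infill region = 336 − 149 = 187 cm³.
Infill deposited = 0.35 × 187, so 65.45 cm³.
Support = 0.30 × 336, so 100.8 cm³.
Total printed volume = 149 + 65.45 + 100.8, so 315.25 cm³.
Mass = 315.25 × 1.21, so 381.4525 g.
At $88.8/kg: 381.4525/1000 × 88.8 = $33.87.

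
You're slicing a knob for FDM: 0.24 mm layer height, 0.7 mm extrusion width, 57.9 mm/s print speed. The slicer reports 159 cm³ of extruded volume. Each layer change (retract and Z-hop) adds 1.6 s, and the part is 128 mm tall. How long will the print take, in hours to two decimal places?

Extrusion cross-section: 0.24 × 0.7 → 0.168 mm².
Total extruded path = 159000/0.168 = 946428.6 mm.
Print-move time = 946428.6 / 57.9, so 16345.9 s.
Number of layers: 128 / 0.24 → 534 (rounded up).
Z-hop total = 534 × 1.6 = 854.4 s.
Total = 16345.9 + 854.4 = 17200.3 s = 4.78 hours.

4.78 hours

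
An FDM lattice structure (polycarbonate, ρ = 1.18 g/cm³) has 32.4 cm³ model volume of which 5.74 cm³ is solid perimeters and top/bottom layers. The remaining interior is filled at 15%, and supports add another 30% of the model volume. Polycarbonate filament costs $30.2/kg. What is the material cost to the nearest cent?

Infill region: 32.4 − 5.74 → 26.66 cm³.
Deposited infill = 0.15 × 26.66, so 3.999 cm³.
Support = 0.30 × 32.4 = 9.72 cm³.
Total extruded: 5.74 + 3.999 + 9.72 → 19.459 cm³.
Mass = 19.459 × 1.18 = 22.96162 g.
Cost = 22.96162 g / 1000 × $30.2/kg = $0.69.

$0.69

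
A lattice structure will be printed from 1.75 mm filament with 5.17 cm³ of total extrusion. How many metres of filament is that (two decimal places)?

Cross-section of 1.75 mm filament: π·(1.75/2)² = 2.4053 mm².
Length = 5.17 cm³ / 2.4053 mm² = 5170 / 2.4053 = 2149.42 mm = 2.15 m.

2.15 m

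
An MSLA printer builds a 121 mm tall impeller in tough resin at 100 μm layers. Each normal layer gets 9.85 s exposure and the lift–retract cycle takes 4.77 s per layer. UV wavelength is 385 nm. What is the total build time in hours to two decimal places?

Layer count = ceil(121 / 0.1) = 1210.
Per-layer time = 9.85 + 4.77, so 14.62 s.
Total = 1210 × 14.62 = 17690.2 s = 4.91 hours.

4.91 hours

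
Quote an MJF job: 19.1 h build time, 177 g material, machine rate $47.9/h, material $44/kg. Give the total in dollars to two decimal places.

$922.68

Machine cost: 47.9 × 19.1 → $914.89.
Material cost: 44 × 177/1000 → $7.788.
Job cost: 914.89 + 7.788 = 922.678 ≈ $922.68.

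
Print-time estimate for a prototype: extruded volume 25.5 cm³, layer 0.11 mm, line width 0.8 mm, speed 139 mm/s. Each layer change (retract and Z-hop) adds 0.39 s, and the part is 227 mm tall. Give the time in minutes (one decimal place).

48.2 minutes

Line area: 0.11 × 0.8 → 0.088 mm².
Total extruded path = 25500/0.088 = 289772.7 mm.
Extrusion time = 289772.7 / 139, so 2084.7 s.
Layers = ⌈227/0.11⌉ = 2064.
Layer-change overhead = 2064 × 0.39, so 804.96 s.
Total = 2084.7 + 804.96 = 2889.66 s = 48.2 minutes.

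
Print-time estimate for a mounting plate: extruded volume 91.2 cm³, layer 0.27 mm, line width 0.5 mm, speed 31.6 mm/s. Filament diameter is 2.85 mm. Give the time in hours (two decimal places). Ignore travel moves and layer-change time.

Bead cross-section = 0.27 × 0.5, so 0.135 mm².
Total extruded path = 91200/0.135 = 675555.6 mm.
Print-move time = 675555.6 / 31.6 = 21378.3 s.
Converting: 21378.3 s = 5.94 hours.

5.94 hours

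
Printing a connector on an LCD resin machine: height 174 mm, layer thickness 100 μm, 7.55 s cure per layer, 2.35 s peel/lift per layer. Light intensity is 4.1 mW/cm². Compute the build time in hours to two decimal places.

4.79 hours

Layer count = ceil(174 / 0.1) = 1740.
Per-layer time: 7.55 + 2.35 → 9.9 s.
Total = 1740 × 9.9 = 17226 s = 4.79 hours.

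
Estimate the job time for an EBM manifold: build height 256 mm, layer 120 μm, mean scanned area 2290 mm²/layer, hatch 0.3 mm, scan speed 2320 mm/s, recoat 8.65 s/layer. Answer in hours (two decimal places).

7.08 hours

Layer count = ceil(256 / 0.12) = 2134.
Hatch length per layer: 2290 / 0.3 → 7633.3 mm.
Beam time per layer = 7633.3 / 2320 = 3.2902 s.
Layer cycle = 3.2902 + 8.65, so 11.9402 s.
2134 layers × 11.9402 s/layer = 25480.3868 s, i.e. 7.08 hours.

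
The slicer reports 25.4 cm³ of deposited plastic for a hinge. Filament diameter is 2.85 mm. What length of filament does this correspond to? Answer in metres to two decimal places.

3.98 m

Filament cross-section = π × (2.85/2)² = 6.3794 mm².
L = 25400 mm³ / 6.3794 mm² = 3981.57 mm, i.e. 3.98 m.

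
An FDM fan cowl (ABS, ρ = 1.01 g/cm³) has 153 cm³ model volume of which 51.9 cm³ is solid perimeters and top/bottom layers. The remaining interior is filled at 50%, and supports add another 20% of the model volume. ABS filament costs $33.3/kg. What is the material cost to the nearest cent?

$4.47

Interior volume: 153 − 51.9 → 101.1 cm³.
Infill volume = 0.50 × 101.1, so 50.55 cm³.
Support = 0.20 × 153, so 30.6 cm³.
Total printed volume = 51.9 + 50.55 + 30.6, so 133.05 cm³.
Mass: 133.05 × 1.01 → 134.3805 g.
At $33.3/kg: 134.3805/1000 × 33.3 = $4.47.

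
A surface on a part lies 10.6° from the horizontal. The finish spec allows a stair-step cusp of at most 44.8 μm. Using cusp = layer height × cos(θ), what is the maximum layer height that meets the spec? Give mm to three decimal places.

0.046 mm

cos(10.6°) = 0.9829; t_max = 0.0448/0.9829 = 0.046 mm.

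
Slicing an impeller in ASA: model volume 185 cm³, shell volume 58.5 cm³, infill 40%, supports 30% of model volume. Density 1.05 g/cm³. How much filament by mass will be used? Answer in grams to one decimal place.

Volume inside the shell = 185 − 58.5, so 126.5 cm³.
Infill volume = 0.40 × 126.5, so 50.6 cm³.
Support = 0.30 × 185 = 55.5 cm³.
Deposited volume: 58.5 + 50.6 + 55.5 → 164.6 cm³.
Mass = 164.6 × 1.05, so 172.83 g.

172.8 g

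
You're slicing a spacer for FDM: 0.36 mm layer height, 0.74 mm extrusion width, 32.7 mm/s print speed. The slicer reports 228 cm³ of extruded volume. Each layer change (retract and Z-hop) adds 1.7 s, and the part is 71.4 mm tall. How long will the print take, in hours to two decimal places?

7.36 hours

Line area = 0.36 × 0.74 = 0.2664 mm².
Total extruded path = 228000/0.2664 = 855855.9 mm.
Extrusion time = 855855.9 / 32.7 = 26173 s.
Layers = ⌈71.4/0.36⌉ = 199.
Z-hop total = 199 × 1.7, so 338.3 s.
Total = 26173 + 338.3 = 26511.3 s = 7.36 hours.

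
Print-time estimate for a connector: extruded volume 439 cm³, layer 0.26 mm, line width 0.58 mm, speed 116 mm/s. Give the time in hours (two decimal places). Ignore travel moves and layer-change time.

6.97 hours

Line area = 0.26 × 0.58, so 0.1508 mm².
Path length: 439000 mm³ / 0.1508 mm² → 2911140.6 mm.
Print-move time = 2911140.6 / 116 = 25096 s.
Converting: 25096 s = 6.97 hours.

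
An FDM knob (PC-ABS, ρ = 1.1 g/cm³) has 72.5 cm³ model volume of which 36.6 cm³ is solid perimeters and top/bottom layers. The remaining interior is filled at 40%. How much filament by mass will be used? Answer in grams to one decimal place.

Volume inside the shell: 72.5 − 36.6 → 35.9 cm³.
Infill deposited: 0.40 × 35.9 → 14.36 cm³.
Total extruded = 36.6 + 14.36, so 50.96 cm³.
Mass = 50.96 × 1.1, so 56.056 g.

56.1 g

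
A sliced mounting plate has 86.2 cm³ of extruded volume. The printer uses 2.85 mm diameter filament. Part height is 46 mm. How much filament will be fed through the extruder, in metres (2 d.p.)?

13.51 m

Cross-section of 2.85 mm filament: π·(2.85/2)² = 6.3794 mm².
Length = 86.2 cm³ / 6.3794 mm² = 86200 / 6.3794 = 13512.24 mm = 13.51 m.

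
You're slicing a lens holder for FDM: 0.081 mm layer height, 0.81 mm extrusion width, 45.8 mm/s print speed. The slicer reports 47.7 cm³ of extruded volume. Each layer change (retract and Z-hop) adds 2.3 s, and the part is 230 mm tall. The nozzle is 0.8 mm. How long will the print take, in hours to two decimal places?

Line area = 0.081 × 0.81, so 0.06561 mm².
Toolpath length = 47.7 cm³ / 0.06561 mm² = 47700 / 0.06561 = 727023.3 mm.
Extrusion time = 727023.3 / 45.8, so 15873.9 s.
Number of layers: 230 / 0.081 → 2840 (rounded up).
Z-hop total = 2840 × 2.3 = 6532 s.
Total = 15873.9 + 6532 = 22405.9 s = 6.22 hours.

6.22 hours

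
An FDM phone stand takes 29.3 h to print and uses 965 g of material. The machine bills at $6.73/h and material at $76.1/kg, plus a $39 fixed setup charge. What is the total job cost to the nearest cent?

Time charge = 6.73 × 29.3 = $197.189.
Feedstock cost: 76.1 × 965/1000 → $73.4365.
Total = 197.189 + 73.4365 + 39 = 309.6255 ≈ $309.63.

$309.63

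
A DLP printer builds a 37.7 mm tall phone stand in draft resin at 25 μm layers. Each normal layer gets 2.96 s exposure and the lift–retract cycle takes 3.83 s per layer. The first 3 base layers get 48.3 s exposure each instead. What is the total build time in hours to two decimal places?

2.88 hours

Layer count = ceil(37.7 / 0.025) = 1508.
Burn-in layers: 3 × (48.3 + 3.83) → 156.39 s.
Regular layers = 1505 × (2.96 + 3.83) = 10218.95 s.
Total = 156.39 + 10218.95 = 10375.34 s = 2.88 hours.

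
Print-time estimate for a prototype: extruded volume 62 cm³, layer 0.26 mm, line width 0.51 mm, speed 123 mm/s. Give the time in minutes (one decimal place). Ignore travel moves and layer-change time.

Line area = 0.26 × 0.51, so 0.1326 mm².
Path length: 62000 mm³ / 0.1326 mm² → 467571.6 mm.
Print-move time: 467571.6 / 123 → 3801.4 s.
That's 3801.4 s → 63.4 minutes.

63.4 minutes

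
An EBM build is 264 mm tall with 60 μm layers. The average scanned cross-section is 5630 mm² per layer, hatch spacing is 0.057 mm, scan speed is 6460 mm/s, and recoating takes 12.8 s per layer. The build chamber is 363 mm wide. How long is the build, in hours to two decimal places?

34.33 hours

Number of layers: 264 / 0.06 → 4400 (rounded up).
Scan path per layer: 5630 / 0.057 → 98771.9 mm.
Per-layer scan time: 98771.9 / 6460 → 15.2898 s.
Layer cycle = 15.2898 + 12.8 = 28.0898 s.
Build time = 4400 × 28.0898 = 123595.12 s = 34.33 hours.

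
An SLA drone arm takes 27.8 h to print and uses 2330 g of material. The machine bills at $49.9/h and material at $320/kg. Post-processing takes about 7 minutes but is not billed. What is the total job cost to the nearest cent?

Machine cost: 49.9 × 27.8 → $1387.22.
Material cost: 320 × 2330/1000 → $745.60.
Job cost: 1387.22 + 745.60 = $2132.82.

$2132.82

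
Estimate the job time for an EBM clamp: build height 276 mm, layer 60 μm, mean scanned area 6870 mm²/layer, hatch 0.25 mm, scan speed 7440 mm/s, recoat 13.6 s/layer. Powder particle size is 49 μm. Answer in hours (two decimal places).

Number of layers: 276 / 0.06 → 4600 (rounded up).
Hatch length per layer = 6870 / 0.25, so 27480 mm.
Scan time per layer = 27480 / 7440, so 3.6935 s.
Time per layer: 3.6935 + 13.6 → 17.2935 s.
Total: 4600 × 17.2935 s = 79550.1 s → 22.10 hours.

22.10 hours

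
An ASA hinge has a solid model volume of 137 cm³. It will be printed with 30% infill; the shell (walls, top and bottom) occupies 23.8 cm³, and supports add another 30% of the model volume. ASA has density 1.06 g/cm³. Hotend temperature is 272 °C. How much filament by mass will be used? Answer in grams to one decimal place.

Interior volume = 137 − 23.8, so 113.2 cm³.
Deposited infill: 0.30 × 113.2 → 33.96 cm³.
Support: 0.30 × 137 → 41.1 cm³.
Total printed volume: 23.8 + 33.96 + 41.1 → 98.86 cm³.
Mass: 98.86 × 1.06 → 104.7916 g.

104.8 g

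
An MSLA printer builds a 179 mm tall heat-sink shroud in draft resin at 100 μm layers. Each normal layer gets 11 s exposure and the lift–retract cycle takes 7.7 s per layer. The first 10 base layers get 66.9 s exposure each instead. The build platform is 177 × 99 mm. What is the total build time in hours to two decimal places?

9.45 hours

Layers = ⌈179/0.1⌉ = 1790.
Base layers = 10 × (66.9 + 7.7) = 746 s.
Regular layers = 1780 × (11 + 7.7), so 33286 s.
Total = 746 + 33286 = 34032 s = 9.45 hours.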